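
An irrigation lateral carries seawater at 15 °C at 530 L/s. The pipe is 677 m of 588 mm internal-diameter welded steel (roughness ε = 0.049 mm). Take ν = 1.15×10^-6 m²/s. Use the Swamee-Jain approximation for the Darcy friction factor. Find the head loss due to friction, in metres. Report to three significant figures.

V = 4Q/(πD²) = 4·0.530/(π·0.588²) = 1.952 m/s
Re = VD/ν = 1.952·0.588/1.15×10^-6 = 9.98×10^5 → turbulent
ε/D = 0.049/588 = 8.33×10^-5
Swamee-Jain: f = 0.01326
h_f = f(L/D)V²/(2g) = 0.01326·(677/0.588)·1.952²/(2·9.81) = 2.963 m

h_f ≈ 2.96 m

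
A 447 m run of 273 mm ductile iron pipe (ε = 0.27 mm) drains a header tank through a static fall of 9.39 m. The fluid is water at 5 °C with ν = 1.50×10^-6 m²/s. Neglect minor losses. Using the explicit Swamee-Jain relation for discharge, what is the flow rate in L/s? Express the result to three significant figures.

Swamee-Jain (Type II): Q = -0.965·√(gD⁵h_f/L)·ln[ε/(3.7D) + √(3.17ν²L/(gD³h_f))]
√(gD⁵h_f/L) = √(9.81·0.273⁵·9.39/447) = 0.01768
ε/(3.7D) = 2.67×10^-4; √(3.17ν²L/(gD³h_f)) = 4.12×10^-5
Q = -0.965·0.01768·ln(3.085×10^-4) = 0.1379 m³/s
Check: V = 2.36 m/s, Re = 4.29×10^5, f = 0.02041, h_f = 9.45 m ≈ 9.39 m ✓

Q ≈ 138 L/s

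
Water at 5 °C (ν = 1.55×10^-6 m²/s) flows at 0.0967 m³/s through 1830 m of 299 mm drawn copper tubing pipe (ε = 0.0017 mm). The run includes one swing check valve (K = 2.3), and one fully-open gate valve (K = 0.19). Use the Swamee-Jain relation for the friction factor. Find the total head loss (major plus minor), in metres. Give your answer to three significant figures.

V = 4Q/(πD²) = 1.377 m/s; V²/2g = 0.09667 m
Re = 2.66×10^5, ε/D = 5.69×10^-6 → f = 0.01477 (Swamee-Jain)
Major: h_f = f(L/D)·V²/2g = 0.01477·6120·0.09667 = 8.738 m
Minor: ΣK = 2.49; h_m = ΣK·V²/2g = 0.2407 m
Total H_L = 8.738 + 0.2407 = 8.979 m

H_L ≈ 8.98 m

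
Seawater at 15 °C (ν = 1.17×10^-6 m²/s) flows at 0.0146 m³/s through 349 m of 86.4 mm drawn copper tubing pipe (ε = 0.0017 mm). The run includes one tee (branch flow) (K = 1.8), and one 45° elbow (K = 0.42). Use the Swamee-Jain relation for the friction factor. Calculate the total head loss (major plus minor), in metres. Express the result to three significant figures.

H_L ≈ 21.1 m

V = 4Q/(πD²) = 2.490 m/s; V²/2g = 0.3161 m
Re = 1.84×10^5, ε/D = 1.97×10^-5 → f = 0.01596 (Swamee-Jain)
Major: h_f = f(L/D)·V²/2g = 0.01596·4039·0.3161 = 20.38 m
Minor: ΣK = 2.22; h_m = ΣK·V²/2g = 0.7017 m
Total H_L = 20.38 + 0.7017 = 21.08 m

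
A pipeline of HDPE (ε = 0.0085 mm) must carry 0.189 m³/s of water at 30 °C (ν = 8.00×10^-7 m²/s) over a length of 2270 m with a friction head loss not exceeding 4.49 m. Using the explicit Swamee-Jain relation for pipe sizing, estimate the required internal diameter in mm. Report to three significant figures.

Swamee-Jain (Type III): D = 0.66·[ε^1.25·(LQ²/(gh_f))^4.75 + ν·Q^9.4·(L/(gh_f))^5.2]^0.04
LQ²/(gh_f) = 1.841; L/(gh_f) = 51.54
Term 1 = ε^1.25·(…)^4.75 = 8.33×10^-6; Term 2 = ν·Q^9.4·(…)^5.2 = 1.01×10^-4
D = 0.66·(8.33×10^-6 + 1.01×10^-4)^0.04 = 0.4583 m = 458 mm
Check: V = 1.15 m/s, Re = 6.56×10^5, f = 0.01282, h_f = 4.25 m ≈ 4.49 m ✓

D ≈ 458 mm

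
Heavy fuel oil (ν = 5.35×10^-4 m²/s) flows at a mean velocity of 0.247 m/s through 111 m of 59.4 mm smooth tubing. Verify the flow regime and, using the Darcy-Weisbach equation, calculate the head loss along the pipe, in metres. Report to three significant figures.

h_f ≈ 13.6 m

Re = VD/ν = 0.247·0.05940/5.35×10^-4 = 27.4 → laminar (Re < 2300)
f = 64/Re = 2.334
h_f = f(L/D)V²/(2g) = 2.334·(111/0.05940)·0.247²/(2·9.81) = 13.56 m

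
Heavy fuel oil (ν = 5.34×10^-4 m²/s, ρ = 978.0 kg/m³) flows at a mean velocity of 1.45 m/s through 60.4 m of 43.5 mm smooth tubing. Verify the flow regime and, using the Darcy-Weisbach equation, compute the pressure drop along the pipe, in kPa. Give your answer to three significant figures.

Δp ≈ 773 kPa

Re = VD/ν = 1.45·0.04350/5.34×10^-4 = 118 → laminar (Re < 2300)
f = 64/Re = 0.5418
h_f = f(L/D)V²/(2g) = 0.5418·(60.4/0.04350)·1.45²/(2·9.81) = 80.62 m
Δp = ρg·h_f = 978.0·9.81·80.62 = 773.5 kPa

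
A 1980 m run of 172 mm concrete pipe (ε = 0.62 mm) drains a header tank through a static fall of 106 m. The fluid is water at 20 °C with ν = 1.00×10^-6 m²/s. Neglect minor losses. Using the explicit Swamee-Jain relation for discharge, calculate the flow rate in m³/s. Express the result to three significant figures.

Q ≈ 0.0592 m³/s

Swamee-Jain (Type II): Q = -0.965·√(gD⁵h_f/L)·ln[ε/(3.7D) + √(3.17ν²L/(gD³h_f))]
√(gD⁵h_f/L) = √(9.81·0.172⁵·106/1980) = 0.008892
ε/(3.7D) = 9.74×10^-4; √(3.17ν²L/(gD³h_f)) = 3.44×10^-5
Q = -0.965·0.008892·ln(0.001009) = 0.05920 m³/s
Check: V = 2.55 m/s, Re = 4.38×10^5, f = 0.02796, h_f = 106 m ≈ 106 m ✓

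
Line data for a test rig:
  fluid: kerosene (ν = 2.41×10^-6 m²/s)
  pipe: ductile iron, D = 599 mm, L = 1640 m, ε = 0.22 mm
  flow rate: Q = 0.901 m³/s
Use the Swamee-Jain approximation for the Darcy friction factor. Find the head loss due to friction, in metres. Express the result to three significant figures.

V = 4Q/(πD²) = 4·0.901/(π·0.599²) = 3.197 m/s
Re = VD/ν = 3.197·0.599/2.41×10^-6 = 7.95×10^5 → turbulent
ε/D = 0.22/599 = 3.67×10^-4
Swamee-Jain: f = 0.01648
h_f = f(L/D)V²/(2g) = 0.01648·(1640/0.599)·3.197²/(2·9.81) = 23.51 m

h_f ≈ 23.5 m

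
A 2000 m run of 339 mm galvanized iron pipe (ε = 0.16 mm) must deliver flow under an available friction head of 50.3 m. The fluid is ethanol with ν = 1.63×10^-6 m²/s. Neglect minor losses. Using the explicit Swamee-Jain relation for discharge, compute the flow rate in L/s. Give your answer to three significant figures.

Q ≈ 281 L/s

Swamee-Jain (Type II): Q = -0.965·√(gD⁵h_f/L)·ln[ε/(3.7D) + √(3.17ν²L/(gD³h_f))]
√(gD⁵h_f/L) = √(9.81·0.339⁵·50.3/2000) = 0.03324
ε/(3.7D) = 1.28×10^-4; √(3.17ν²L/(gD³h_f)) = 2.96×10^-5
Q = -0.965·0.03324·ln(1.572×10^-4) = 0.2809 m³/s
Check: V = 3.11 m/s, Re = 6.47×10^5, f = 0.01738, h_f = 50.6 m ≈ 50.3 m ✓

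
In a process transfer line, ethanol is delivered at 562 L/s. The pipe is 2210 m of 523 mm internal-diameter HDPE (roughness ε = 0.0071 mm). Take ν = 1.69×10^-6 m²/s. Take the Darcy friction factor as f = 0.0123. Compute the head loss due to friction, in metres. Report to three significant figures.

h_f ≈ 18.1 m

V = 4Q/(πD²) = 4·0.562/(π·0.523²) = 2.616 m/s
h_f = f(L/D)V²/(2g) = 0.01230·(2210/0.523)·2.616²/(2·9.81) = 18.13 m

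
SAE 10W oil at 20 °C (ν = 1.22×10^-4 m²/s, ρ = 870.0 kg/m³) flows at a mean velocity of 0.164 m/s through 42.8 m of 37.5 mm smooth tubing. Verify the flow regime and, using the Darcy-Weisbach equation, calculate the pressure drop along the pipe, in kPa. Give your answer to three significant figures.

Re = VD/ν = 0.164·0.03750/1.22×10^-4 = 50.4 → laminar (Re < 2300)
f = 64/Re = 1.270
h_f = f(L/D)V²/(2g) = 1.270·(42.8/0.03750)·0.164²/(2·9.81) = 1.986 m
Δp = ρg·h_f = 870.0·9.81·1.986 = 16.95 kPa

Δp ≈ 17.0 kPa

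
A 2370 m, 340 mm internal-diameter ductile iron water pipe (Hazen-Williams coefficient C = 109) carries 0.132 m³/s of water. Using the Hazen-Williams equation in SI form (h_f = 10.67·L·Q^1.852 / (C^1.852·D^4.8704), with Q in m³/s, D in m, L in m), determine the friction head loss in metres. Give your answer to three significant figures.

h_f ≈ 19.2 m

h_f = 10.67·2370·0.132^1.852 / (109^1.852·0.340^4.8704) = 19.18 m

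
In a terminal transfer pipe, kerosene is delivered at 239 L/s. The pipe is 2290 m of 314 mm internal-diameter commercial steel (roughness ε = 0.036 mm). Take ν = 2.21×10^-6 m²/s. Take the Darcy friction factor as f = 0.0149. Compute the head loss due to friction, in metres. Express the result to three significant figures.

V = 4Q/(πD²) = 4·0.239/(π·0.314²) = 3.086 m/s
h_f = f(L/D)V²/(2g) = 0.01490·(2290/0.314)·3.086²/(2·9.81) = 52.76 m

h_f ≈ 52.8 m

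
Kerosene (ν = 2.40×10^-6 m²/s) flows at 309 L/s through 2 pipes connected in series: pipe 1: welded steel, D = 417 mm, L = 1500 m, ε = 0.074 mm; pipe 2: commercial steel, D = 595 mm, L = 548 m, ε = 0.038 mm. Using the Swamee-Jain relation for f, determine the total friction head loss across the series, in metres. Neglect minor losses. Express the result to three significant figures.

H ≈ 15.6 m

Pipe 1: V = 2.263 m/s, Re = 3.93×10^5, ε/D = 1.77×10^-4, f = 0.01566, h_1 = f(L/D)V²/2g = 14.69 m
Pipe 2: V = 1.111 m/s, Re = 2.76×10^5, ε/D = 6.39×10^-5, f = 0.01528, h_2 = f(L/D)V²/2g = 0.8858 m
Series → Q common, losses add: H = Σh = 15.58 m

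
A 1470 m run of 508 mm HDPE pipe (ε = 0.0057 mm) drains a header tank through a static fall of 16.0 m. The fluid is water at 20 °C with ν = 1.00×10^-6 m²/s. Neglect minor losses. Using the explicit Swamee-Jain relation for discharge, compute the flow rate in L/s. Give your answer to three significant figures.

Q ≈ 633 L/s

Swamee-Jain (Type II): Q = -0.965·√(gD⁵h_f/L)·ln[ε/(3.7D) + √(3.17ν²L/(gD³h_f))]
√(gD⁵h_f/L) = √(9.81·0.508⁵·16.0/1470) = 0.06010
ε/(3.7D) = 3.03×10^-6; √(3.17ν²L/(gD³h_f)) = 1.50×10^-5
Q = -0.965·0.06010·ln(1.808×10^-5) = 0.6334 m³/s
Check: V = 3.13 m/s, Re = 1.59×10^6, f = 0.01112, h_f = 16.0 m ≈ 16.0 m ✓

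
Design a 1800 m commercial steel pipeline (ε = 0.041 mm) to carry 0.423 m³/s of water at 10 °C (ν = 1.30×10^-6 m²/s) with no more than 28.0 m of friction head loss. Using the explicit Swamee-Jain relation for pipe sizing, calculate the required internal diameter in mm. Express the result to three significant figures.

Swamee-Jain (Type III): D = 0.66·[ε^1.25·(LQ²/(gh_f))^4.75 + ν·Q^9.4·(L/(gh_f))^5.2]^0.04
LQ²/(gh_f) = 1.173; L/(gh_f) = 6.553
Term 1 = ε^1.25·(…)^4.75 = 6.99×10^-6; Term 2 = ν·Q^9.4·(…)^5.2 = 7.03×10^-6
D = 0.66·(6.99×10^-6 + 7.03×10^-6)^0.04 = 0.4221 m = 422 mm
Check: V = 3.02 m/s, Re = 9.82×10^5, f = 0.01349, h_f = 26.8 m ≈ 28.0 m ✓

D ≈ 422 mm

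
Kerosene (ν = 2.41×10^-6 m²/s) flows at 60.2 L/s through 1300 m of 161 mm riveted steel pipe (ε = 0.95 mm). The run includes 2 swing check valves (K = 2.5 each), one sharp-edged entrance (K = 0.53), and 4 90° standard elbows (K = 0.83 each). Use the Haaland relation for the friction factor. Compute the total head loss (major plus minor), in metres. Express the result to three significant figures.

H_L ≈ 121 m

V = 4Q/(πD²) = 2.957 m/s; V²/2g = 0.4457 m
Re = 1.98×10^5, ε/D = 0.00590 → f = 0.03241 (Haaland)
Major: h_f = f(L/D)·V²/2g = 0.03241·8075·0.4457 = 116.6 m
Minor: ΣK = 8.85; h_m = ΣK·V²/2g = 3.944 m
Total H_L = 116.6 + 3.944 = 120.6 m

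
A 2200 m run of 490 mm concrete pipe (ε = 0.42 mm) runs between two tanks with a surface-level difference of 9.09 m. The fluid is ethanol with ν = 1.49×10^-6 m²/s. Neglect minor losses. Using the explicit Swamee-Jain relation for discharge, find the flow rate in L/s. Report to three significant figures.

Q ≈ 268 L/s

Swamee-Jain (Type II): Q = -0.965·√(gD⁵h_f/L)·ln[ε/(3.7D) + √(3.17ν²L/(gD³h_f))]
√(gD⁵h_f/L) = √(9.81·0.490⁵·9.09/2200) = 0.03384
ε/(3.7D) = 2.32×10^-4; √(3.17ν²L/(gD³h_f)) = 3.84×10^-5
Q = -0.965·0.03384·ln(2.701×10^-4) = 0.2683 m³/s
Check: V = 1.42 m/s, Re = 4.68×10^5, f = 0.01975, h_f = 9.15 m ≈ 9.09 m ✓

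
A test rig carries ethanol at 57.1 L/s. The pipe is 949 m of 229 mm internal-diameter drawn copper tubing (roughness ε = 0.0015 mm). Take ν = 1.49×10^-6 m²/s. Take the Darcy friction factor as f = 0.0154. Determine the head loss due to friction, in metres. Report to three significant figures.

h_f ≈ 6.25 m

V = 4Q/(πD²) = 4·0.0571/(π·0.229²) = 1.386 m/s
h_f = f(L/D)V²/(2g) = 0.01540·(949/0.229)·1.386²/(2·9.81) = 6.252 m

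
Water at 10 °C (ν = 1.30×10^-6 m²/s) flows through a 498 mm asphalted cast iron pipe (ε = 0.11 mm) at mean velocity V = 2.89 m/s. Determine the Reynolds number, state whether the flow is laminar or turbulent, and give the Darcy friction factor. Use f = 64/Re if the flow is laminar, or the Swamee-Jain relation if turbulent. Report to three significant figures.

Re ≈ 1.11×10^6; turbulent; f ≈ 0.0149

Re = VD/ν = 2.890·0.498/1.30×10^-6 = 1.11×10^6
Re > 4000 → turbulent; ε/D = 2.21×10^-4
Swamee-Jain: f = 0.01492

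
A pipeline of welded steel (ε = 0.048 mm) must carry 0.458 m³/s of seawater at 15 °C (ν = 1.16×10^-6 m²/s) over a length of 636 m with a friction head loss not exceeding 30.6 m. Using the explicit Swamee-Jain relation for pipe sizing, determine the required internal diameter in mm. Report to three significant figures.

D ≈ 349 mm

Swamee-Jain (Type III): D = 0.66·[ε^1.25·(LQ²/(gh_f))^4.75 + ν·Q^9.4·(L/(gh_f))^5.2]^0.04
LQ²/(gh_f) = 0.4444; L/(gh_f) = 2.119
Term 1 = ε^1.25·(…)^4.75 = 8.48×10^-8; Term 2 = ν·Q^9.4·(…)^5.2 = 3.73×10^-8
D = 0.66·(8.48×10^-8 + 3.73×10^-8)^0.04 = 0.3492 m = 349 mm
Check: V = 4.78 m/s, Re = 1.44×10^6, f = 0.01371, h_f = 29.1 m ≈ 30.6 m ✓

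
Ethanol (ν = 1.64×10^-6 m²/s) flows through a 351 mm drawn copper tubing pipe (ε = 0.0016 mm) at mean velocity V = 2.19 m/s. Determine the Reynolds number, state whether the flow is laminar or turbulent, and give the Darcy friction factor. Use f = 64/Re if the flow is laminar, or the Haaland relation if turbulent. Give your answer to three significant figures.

Re ≈ 4.69×10^5; turbulent; f ≈ 0.0133

Re = VD/ν = 2.190·0.351/1.64×10^-6 = 4.69×10^5
Re > 4000 → turbulent; ε/D = 4.56×10^-6
Haaland: f = 0.01326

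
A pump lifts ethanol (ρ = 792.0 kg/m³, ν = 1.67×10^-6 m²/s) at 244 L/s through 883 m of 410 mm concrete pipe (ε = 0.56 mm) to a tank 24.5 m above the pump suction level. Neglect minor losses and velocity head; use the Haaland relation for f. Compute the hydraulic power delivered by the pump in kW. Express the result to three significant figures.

P_hyd ≈ 61.9 kW

V = 4Q/(πD²) = 1.848 m/s; Re = 4.54×10^5; ε/D = 0.00137; f = 0.02172
h_f = f(L/D)V²/2g = 8.143 m
Total head H = z + h_f = 24.5 + 8.143 = 32.64 m
P_hyd = ρgQH = 792.0·9.81·0.244·32.64 = 61.88 kW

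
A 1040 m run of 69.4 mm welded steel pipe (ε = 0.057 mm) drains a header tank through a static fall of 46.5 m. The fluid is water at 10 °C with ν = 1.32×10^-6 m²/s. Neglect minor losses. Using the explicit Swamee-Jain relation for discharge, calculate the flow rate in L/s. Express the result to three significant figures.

Swamee-Jain (Type II): Q = -0.965·√(gD⁵h_f/L)·ln[ε/(3.7D) + √(3.17ν²L/(gD³h_f))]
√(gD⁵h_f/L) = √(9.81·0.0694⁵·46.5/1040) = 8.403×10^-4
ε/(3.7D) = 2.22×10^-4; √(3.17ν²L/(gD³h_f)) = 1.94×10^-4
Q = -0.965·8.403×10^-4·ln(4.161×10^-4) = 0.006313 m³/s
Check: V = 1.67 m/s, Re = 8.77×10^4, f = 0.02201, h_f = 46.8 m ≈ 46.5 m ✓

Q ≈ 6.31 L/s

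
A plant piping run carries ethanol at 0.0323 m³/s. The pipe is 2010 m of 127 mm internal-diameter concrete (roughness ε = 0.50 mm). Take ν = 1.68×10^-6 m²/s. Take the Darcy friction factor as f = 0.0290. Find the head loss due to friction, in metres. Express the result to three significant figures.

V = 4Q/(πD²) = 4·0.0323/(π·0.127²) = 2.550 m/s
h_f = f(L/D)V²/(2g) = 0.02900·(2010/0.127)·2.550²/(2·9.81) = 152.1 m

h_f ≈ 152 m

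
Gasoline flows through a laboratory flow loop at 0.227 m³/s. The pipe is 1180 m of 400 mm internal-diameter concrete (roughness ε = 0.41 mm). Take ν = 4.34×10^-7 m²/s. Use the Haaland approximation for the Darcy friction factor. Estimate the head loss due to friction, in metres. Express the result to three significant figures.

h_f ≈ 9.79 m

V = 4Q/(πD²) = 4·0.227/(π·0.400²) = 1.806 m/s
Re = VD/ν = 1.806·0.400/4.34×10^-7 = 1.66×10^6 → turbulent
ε/D = 0.41/400 = 0.00102
Haaland: f = 0.01995
h_f = f(L/D)V²/(2g) = 0.01995·(1180/0.400)·1.806²/(2·9.81) = 9.789 m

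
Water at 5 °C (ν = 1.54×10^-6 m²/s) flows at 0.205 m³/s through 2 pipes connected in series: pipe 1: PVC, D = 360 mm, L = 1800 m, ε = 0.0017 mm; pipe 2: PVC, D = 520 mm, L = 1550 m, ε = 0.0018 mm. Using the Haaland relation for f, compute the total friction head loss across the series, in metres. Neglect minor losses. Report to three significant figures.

H ≈ 15.7 m

Pipe 1: V = 2.014 m/s, Re = 4.71×10^5, ε/D = 4.72×10^-6, f = 0.01325, h_1 = f(L/D)V²/2g = 13.70 m
Pipe 2: V = 0.9653 m/s, Re = 3.26×10^5, ε/D = 3.46×10^-6, f = 0.01415, h_2 = f(L/D)V²/2g = 2.003 m
Series → Q common, losses add: H = Σh = 15.70 m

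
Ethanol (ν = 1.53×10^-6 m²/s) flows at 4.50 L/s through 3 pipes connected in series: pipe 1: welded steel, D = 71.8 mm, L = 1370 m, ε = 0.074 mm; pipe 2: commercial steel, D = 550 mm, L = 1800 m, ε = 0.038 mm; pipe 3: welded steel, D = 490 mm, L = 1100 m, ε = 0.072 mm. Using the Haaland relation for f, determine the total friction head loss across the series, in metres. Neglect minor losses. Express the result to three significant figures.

H ≈ 28.5 m

Pipe 1: V = 1.111 m/s, Re = 5.22×10^4, ε/D = 0.00103, f = 0.02368, h_1 = f(L/D)V²/2g = 28.45 m
Pipe 2: V = 0.01894 m/s, Re = 6810, ε/D = 6.91×10^-5, f = 0.03448, h_2 = f(L/D)V²/2g = 0.002063 m
Pipe 3: V = 0.02386 m/s, Re = 7640, ε/D = 1.47×10^-4, f = 0.03344, h_3 = f(L/D)V²/2g = 0.002179 m
Series → Q common, losses add: H = Σh = 28.46 m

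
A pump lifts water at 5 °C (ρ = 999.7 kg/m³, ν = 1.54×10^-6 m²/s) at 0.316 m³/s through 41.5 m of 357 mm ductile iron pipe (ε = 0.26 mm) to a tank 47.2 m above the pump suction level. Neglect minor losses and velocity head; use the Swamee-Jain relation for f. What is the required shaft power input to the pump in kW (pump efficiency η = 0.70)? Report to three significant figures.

V = 4Q/(πD²) = 3.157 m/s; Re = 7.32×10^5; ε/D = 7.28×10^-4; f = 0.01883
h_f = f(L/D)V²/2g = 1.112 m
Total head H = z + h_f = 47.2 + 1.112 = 48.31 m
P_hyd = ρgQH = 999.7·9.81·0.316·48.31 = 149.7 kW
P_shaft = P_hyd/η = 149.7/0.70 = 213.9 kW

P_shaft ≈ 214 kW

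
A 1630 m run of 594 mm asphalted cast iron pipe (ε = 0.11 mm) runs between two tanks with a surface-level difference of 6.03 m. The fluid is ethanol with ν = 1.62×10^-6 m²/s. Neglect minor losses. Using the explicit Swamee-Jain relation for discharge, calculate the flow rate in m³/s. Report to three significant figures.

Swamee-Jain (Type II): Q = -0.965·√(gD⁵h_f/L)·ln[ε/(3.7D) + √(3.17ν²L/(gD³h_f))]
√(gD⁵h_f/L) = √(9.81·0.594⁵·6.03/1630) = 0.05180
ε/(3.7D) = 5.01×10^-5; √(3.17ν²L/(gD³h_f)) = 3.31×10^-5
Q = -0.965·0.05180·ln(8.312×10^-5) = 0.4697 m³/s
Check: V = 1.69 m/s, Re = 6.21×10^5, f = 0.01509, h_f = 6.06 m ≈ 6.03 m ✓

Q ≈ 0.470 m³/s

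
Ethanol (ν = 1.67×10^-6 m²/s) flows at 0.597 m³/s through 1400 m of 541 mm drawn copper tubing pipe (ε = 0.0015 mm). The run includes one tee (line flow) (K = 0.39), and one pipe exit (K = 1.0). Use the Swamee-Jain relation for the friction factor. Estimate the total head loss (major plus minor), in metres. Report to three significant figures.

V = 4Q/(πD²) = 2.597 m/s; V²/2g = 0.3438 m
Re = 8.41×10^5, ε/D = 2.77×10^-6 → f = 0.01201 (Swamee-Jain)
Major: h_f = f(L/D)·V²/2g = 0.01201·2588·0.3438 = 10.69 m
Minor: ΣK = 1.39; h_m = ΣK·V²/2g = 0.4779 m
Total H_L = 10.69 + 0.4779 = 11.17 m

H_L ≈ 11.2 m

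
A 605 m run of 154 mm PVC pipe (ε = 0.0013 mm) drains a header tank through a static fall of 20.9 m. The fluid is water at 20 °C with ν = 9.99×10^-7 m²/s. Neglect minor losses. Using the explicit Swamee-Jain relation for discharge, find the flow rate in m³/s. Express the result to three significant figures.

Swamee-Jain (Type II): Q = -0.965·√(gD⁵h_f/L)·ln[ε/(3.7D) + √(3.17ν²L/(gD³h_f))]
√(gD⁵h_f/L) = √(9.81·0.154⁵·20.9/605) = 0.005418
ε/(3.7D) = 2.28×10^-6; √(3.17ν²L/(gD³h_f)) = 5.06×10^-5
Q = -0.965·0.005418·ln(5.284×10^-5) = 0.05149 m³/s
Check: V = 2.76 m/s, Re = 4.26×10^5, f = 0.01360, h_f = 20.8 m ≈ 20.9 m ✓

Q ≈ 0.0515 m³/s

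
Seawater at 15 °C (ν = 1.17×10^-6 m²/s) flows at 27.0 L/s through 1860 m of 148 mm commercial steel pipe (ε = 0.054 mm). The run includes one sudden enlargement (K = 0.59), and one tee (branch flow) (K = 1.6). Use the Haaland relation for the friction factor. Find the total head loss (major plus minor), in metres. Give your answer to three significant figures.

H_L ≈ 28.5 m

V = 4Q/(πD²) = 1.569 m/s; V²/2g = 0.1255 m
Re = 1.99×10^5, ε/D = 3.65×10^-4 → f = 0.01791 (Haaland)
Major: h_f = f(L/D)·V²/2g = 0.01791·12568·0.1255 = 28.25 m
Minor: ΣK = 2.19; h_m = ΣK·V²/2g = 0.2749 m
Total H_L = 28.25 + 0.2749 = 28.53 m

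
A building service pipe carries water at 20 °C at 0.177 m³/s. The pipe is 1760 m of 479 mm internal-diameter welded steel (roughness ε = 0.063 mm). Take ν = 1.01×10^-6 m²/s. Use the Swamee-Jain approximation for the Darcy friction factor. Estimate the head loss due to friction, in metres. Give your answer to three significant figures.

h_f ≈ 2.70 m

V = 4Q/(πD²) = 4·0.177/(π·0.479²) = 0.9822 m/s
Re = VD/ν = 0.9822·0.479/1.01×10^-6 = 4.66×10^5 → turbulent
ε/D = 0.063/479 = 1.32×10^-4
Swamee-Jain: f = 0.01493
h_f = f(L/D)V²/(2g) = 0.01493·(1760/0.479)·0.9822²/(2·9.81) = 2.698 m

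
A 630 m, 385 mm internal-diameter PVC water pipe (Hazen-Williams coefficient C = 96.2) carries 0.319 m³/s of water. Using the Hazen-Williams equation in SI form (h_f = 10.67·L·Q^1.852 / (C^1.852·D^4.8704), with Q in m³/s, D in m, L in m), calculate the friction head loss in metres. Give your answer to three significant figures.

h_f = 10.67·630·0.319^1.852 / (96.2^1.852·0.385^4.8704) = 17.97 m

h_f ≈ 18.0 m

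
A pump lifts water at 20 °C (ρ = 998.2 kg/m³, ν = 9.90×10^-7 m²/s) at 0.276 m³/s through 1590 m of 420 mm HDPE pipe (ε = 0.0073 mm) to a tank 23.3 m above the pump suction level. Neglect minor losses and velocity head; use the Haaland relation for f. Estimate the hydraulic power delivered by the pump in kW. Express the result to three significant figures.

V = 4Q/(πD²) = 1.992 m/s; Re = 8.45×10^5; ε/D = 1.74×10^-5; f = 0.01221
h_f = f(L/D)V²/2g = 9.350 m
Total head H = z + h_f = 23.3 + 9.350 = 32.65 m
P_hyd = ρgQH = 998.2·9.81·0.276·32.65 = 88.24 kW

P_hyd ≈ 88.2 kW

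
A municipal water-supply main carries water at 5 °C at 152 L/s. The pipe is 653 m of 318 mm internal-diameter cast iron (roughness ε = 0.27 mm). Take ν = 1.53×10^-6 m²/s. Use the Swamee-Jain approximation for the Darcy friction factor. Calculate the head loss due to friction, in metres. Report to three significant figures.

V = 4Q/(πD²) = 4·0.152/(π·0.318²) = 1.914 m/s
Re = VD/ν = 1.914·0.318/1.53×10^-6 = 3.98×10^5 → turbulent
ε/D = 0.27/318 = 8.49×10^-4
Swamee-Jain: f = 0.01984
h_f = f(L/D)V²/(2g) = 0.01984·(653/0.318)·1.914²/(2·9.81) = 7.605 m

h_f ≈ 7.60 m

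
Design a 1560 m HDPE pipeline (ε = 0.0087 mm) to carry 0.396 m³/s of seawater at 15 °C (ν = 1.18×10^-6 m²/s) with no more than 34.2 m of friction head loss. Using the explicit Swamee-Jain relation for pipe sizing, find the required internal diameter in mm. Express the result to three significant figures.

Swamee-Jain (Type III): D = 0.66·[ε^1.25·(LQ²/(gh_f))^4.75 + ν·Q^9.4·(L/(gh_f))^5.2]^0.04
LQ²/(gh_f) = 0.7292; L/(gh_f) = 4.650
Term 1 = ε^1.25·(…)^4.75 = 1.05×10^-7; Term 2 = ν·Q^9.4·(…)^5.2 = 5.77×10^-7
D = 0.66·(1.05×10^-7 + 5.77×10^-7)^0.04 = 0.3740 m = 374 mm
Check: V = 3.60 m/s, Re = 1.14×10^6, f = 0.01194, h_f = 33.0 m ≈ 34.2 m ✓

D ≈ 374 mm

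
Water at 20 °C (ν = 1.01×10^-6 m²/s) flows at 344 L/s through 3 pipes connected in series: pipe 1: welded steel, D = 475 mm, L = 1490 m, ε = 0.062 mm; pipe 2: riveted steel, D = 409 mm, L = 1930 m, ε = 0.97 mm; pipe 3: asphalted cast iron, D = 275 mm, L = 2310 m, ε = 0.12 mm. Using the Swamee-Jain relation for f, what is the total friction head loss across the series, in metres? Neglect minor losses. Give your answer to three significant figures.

H ≈ 288 m

Pipe 1: V = 1.941 m/s, Re = 9.13×10^5, ε/D = 1.31×10^-4, f = 0.01403, h_1 = f(L/D)V²/2g = 8.453 m
Pipe 2: V = 2.618 m/s, Re = 1.06×10^6, ε/D = 0.00237, f = 0.02474, h_2 = f(L/D)V²/2g = 40.80 m
Pipe 3: V = 5.792 m/s, Re = 1.58×10^6, ε/D = 4.36×10^-4, f = 0.01664, h_3 = f(L/D)V²/2g = 239.0 m
Series → Q common, losses add: H = Σh = 288.3 m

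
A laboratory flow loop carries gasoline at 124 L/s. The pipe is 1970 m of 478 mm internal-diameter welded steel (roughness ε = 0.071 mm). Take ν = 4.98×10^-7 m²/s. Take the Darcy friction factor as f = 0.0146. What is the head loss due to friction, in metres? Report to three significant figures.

V = 4Q/(πD²) = 4·0.124/(π·0.478²) = 0.6910 m/s
h_f = f(L/D)V²/(2g) = 0.01460·(1970/0.478)·0.6910²/(2·9.81) = 1.464 m

h_f ≈ 1.46 m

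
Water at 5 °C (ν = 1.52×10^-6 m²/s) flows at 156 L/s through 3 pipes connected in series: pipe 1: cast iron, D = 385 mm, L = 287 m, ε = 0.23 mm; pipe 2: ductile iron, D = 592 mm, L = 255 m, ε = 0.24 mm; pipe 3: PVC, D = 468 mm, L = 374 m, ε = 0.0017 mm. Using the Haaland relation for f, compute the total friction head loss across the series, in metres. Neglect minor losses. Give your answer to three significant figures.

H ≈ 1.88 m

Pipe 1: V = 1.340 m/s, Re = 3.39×10^5, ε/D = 5.97×10^-4, f = 0.01849, h_1 = f(L/D)V²/2g = 1.262 m
Pipe 2: V = 0.5667 m/s, Re = 2.21×10^5, ε/D = 4.05×10^-4, f = 0.01796, h_2 = f(L/D)V²/2g = 0.1266 m
Pipe 3: V = 0.9069 m/s, Re = 2.79×10^5, ε/D = 3.63×10^-6, f = 0.01456, h_3 = f(L/D)V²/2g = 0.4879 m
Series → Q common, losses add: H = Σh = 1.876 m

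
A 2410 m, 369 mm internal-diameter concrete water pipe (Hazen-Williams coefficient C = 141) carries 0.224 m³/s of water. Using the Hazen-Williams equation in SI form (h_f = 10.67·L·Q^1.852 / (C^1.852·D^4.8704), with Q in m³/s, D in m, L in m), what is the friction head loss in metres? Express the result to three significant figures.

h_f ≈ 21.6 m

h_f = 10.67·2410·0.224^1.852 / (141^1.852·0.369^4.8704) = 21.64 m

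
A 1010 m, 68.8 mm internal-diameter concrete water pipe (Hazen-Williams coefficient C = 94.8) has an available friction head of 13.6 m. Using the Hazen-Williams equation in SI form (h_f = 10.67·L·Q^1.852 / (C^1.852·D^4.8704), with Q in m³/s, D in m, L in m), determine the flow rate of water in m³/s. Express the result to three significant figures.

Rearranging: Q = [h_f·C^1.852·D^4.8704 / (10.67·L)]^(1/1.852)
Q = [13.6·94.8^1.852·0.0688^4.8704 / (10.67·1010)]^0.540 = 0.002262 m³/s

Q ≈ 0.00226 m³/s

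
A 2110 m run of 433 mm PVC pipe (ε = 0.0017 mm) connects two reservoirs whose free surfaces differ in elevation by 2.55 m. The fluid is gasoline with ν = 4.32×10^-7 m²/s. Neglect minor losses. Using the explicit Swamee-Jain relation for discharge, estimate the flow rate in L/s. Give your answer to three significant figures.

Swamee-Jain (Type II): Q = -0.965·√(gD⁵h_f/L)·ln[ε/(3.7D) + √(3.17ν²L/(gD³h_f))]
√(gD⁵h_f/L) = √(9.81·0.433⁵·2.55/2110) = 0.01343
ε/(3.7D) = 1.06×10^-6; √(3.17ν²L/(gD³h_f)) = 2.48×10^-5
Q = -0.965·0.01343·ln(2.585×10^-5) = 0.1369 m³/s
Check: V = 0.930 m/s, Re = 9.32×10^5, f = 0.01184, h_f = 2.54 m ≈ 2.55 m ✓

Q ≈ 137 L/s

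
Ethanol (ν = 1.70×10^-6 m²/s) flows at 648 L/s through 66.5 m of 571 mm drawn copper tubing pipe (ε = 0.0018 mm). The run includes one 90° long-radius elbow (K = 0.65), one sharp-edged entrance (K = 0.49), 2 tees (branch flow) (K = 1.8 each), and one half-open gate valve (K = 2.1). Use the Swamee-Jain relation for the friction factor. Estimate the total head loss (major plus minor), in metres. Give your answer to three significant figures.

H_L ≈ 2.69 m

V = 4Q/(πD²) = 2.531 m/s; V²/2g = 0.3264 m
Re = 8.50×10^5, ε/D = 3.15×10^-6 → f = 0.01200 (Swamee-Jain)
Major: h_f = f(L/D)·V²/2g = 0.01200·116.5·0.3264 = 0.4563 m
Minor: ΣK = 6.84; h_m = ΣK·V²/2g = 2.232 m
Total H_L = 0.4563 + 2.232 = 2.689 m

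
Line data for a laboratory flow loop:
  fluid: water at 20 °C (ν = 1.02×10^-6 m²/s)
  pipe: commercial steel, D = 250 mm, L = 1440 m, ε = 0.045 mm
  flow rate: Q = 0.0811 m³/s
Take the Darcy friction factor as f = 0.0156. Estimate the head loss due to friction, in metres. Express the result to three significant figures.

V = 4Q/(πD²) = 4·0.0811/(π·0.250²) = 1.652 m/s
h_f = f(L/D)V²/(2g) = 0.01560·(1440/0.250)·1.652²/(2·9.81) = 12.50 m

h_f ≈ 12.5 m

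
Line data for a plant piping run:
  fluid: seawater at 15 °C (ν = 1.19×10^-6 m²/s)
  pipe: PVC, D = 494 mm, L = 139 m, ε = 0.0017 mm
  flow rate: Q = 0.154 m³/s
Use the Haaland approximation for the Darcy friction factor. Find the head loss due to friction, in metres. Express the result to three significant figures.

V = 4Q/(πD²) = 4·0.154/(π·0.494²) = 0.8035 m/s
Re = VD/ν = 0.8035·0.494/1.19×10^-6 = 3.34×10^5 → turbulent
ε/D = 0.0017/494 = 3.44×10^-6
Haaland: f = 0.01409
h_f = f(L/D)V²/(2g) = 0.01409·(139/0.494)·0.8035²/(2·9.81) = 0.1305 m

h_f ≈ 0.130 m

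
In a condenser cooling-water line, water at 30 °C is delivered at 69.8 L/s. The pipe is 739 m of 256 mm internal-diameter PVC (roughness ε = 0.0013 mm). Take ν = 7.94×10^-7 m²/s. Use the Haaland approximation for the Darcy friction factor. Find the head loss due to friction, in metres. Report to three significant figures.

V = 4Q/(πD²) = 4·0.0698/(π·0.256²) = 1.356 m/s
Re = VD/ν = 1.356·0.256/7.94×10^-7 = 4.37×10^5 → turbulent
ε/D = 0.0013/256 = 5.08×10^-6
Haaland: f = 0.01343
h_f = f(L/D)V²/(2g) = 0.01343·(739/0.256)·1.356²/(2·9.81) = 3.635 m

h_f ≈ 3.63 m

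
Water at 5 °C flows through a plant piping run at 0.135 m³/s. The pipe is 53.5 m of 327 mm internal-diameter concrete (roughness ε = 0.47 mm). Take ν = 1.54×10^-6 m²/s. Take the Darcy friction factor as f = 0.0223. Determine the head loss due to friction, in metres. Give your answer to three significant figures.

h_f ≈ 0.481 m

V = 4Q/(πD²) = 4·0.135/(π·0.327²) = 1.607 m/s
h_f = f(L/D)V²/(2g) = 0.02230·(53.5/0.327)·1.607²/(2·9.81) = 0.4805 m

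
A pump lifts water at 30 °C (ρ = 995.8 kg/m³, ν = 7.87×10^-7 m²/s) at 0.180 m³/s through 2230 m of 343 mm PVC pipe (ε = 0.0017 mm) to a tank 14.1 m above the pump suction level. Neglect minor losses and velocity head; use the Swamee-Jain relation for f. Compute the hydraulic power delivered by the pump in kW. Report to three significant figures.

P_hyd ≈ 51.4 kW

V = 4Q/(πD²) = 1.948 m/s; Re = 8.49×10^5; ε/D = 4.96×10^-6; f = 0.01205
h_f = f(L/D)V²/2g = 15.15 m
Total head H = z + h_f = 14.1 + 15.15 = 29.25 m
P_hyd = ρgQH = 995.8·9.81·0.180·29.25 = 51.43 kW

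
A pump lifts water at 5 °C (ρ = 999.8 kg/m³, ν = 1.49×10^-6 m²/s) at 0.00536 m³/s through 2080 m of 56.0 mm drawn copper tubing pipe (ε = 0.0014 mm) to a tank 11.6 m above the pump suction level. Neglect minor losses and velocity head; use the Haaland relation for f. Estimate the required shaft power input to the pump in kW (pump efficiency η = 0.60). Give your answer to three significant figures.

V = 4Q/(πD²) = 2.176 m/s; Re = 8.18×10^4; ε/D = 2.50×10^-5; f = 0.01868
h_f = f(L/D)V²/2g = 167.5 m
Total head H = z + h_f = 11.6 + 167.5 = 179.1 m
P_hyd = ρgQH = 999.8·9.81·0.00536·179.1 = 9.415 kW
P_shaft = P_hyd/η = 9.415/0.60 = 15.69 kW

P_shaft ≈ 15.7 kW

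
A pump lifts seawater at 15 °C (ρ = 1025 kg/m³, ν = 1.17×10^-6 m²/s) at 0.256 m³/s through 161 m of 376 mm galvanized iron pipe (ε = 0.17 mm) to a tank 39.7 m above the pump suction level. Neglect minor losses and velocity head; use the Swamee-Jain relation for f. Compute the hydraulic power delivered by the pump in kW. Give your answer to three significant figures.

V = 4Q/(πD²) = 2.306 m/s; Re = 7.41×10^5; ε/D = 4.52×10^-4; f = 0.01715
h_f = f(L/D)V²/2g = 1.990 m
Total head H = z + h_f = 39.7 + 1.990 = 41.69 m
P_hyd = ρgQH = 1025·9.81·0.256·41.69 = 107.3 kW

P_hyd ≈ 107 kW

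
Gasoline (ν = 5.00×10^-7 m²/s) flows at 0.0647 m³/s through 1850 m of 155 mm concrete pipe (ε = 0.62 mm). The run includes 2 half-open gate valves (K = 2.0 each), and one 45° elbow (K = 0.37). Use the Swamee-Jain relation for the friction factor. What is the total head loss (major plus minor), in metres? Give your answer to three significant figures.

V = 4Q/(πD²) = 3.429 m/s; V²/2g = 0.5992 m
Re = 1.06×10^6, ε/D = 0.00400 → f = 0.02858 (Swamee-Jain)
Major: h_f = f(L/D)·V²/2g = 0.02858·11935·0.5992 = 204.4 m
Minor: ΣK = 4.37; h_m = ΣK·V²/2g = 2.619 m
Total H_L = 204.4 + 2.619 = 207.0 m

H_L ≈ 207 m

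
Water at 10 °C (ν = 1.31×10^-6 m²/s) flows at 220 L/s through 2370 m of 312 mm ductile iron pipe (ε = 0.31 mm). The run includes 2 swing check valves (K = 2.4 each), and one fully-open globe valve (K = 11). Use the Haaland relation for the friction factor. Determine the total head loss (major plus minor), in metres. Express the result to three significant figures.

V = 4Q/(πD²) = 2.878 m/s; V²/2g = 0.4220 m
Re = 6.85×10^5, ε/D = 9.94×10^-4 → f = 0.02003 (Haaland)
Major: h_f = f(L/D)·V²/2g = 0.02003·7596·0.4220 = 64.22 m
Minor: ΣK = 15.8; h_m = ΣK·V²/2g = 6.668 m
Total H_L = 64.22 + 6.668 = 70.88 m

H_L ≈ 70.9 m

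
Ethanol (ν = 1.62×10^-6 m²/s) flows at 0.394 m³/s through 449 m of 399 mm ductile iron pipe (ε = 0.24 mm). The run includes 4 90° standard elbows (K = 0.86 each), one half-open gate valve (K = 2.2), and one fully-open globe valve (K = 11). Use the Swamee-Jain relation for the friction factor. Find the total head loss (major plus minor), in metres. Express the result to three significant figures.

V = 4Q/(πD²) = 3.151 m/s; V²/2g = 0.5061 m
Re = 7.76×10^5, ε/D = 6.02×10^-4 → f = 0.01808 (Swamee-Jain)
Major: h_f = f(L/D)·V²/2g = 0.01808·1125·0.5061 = 10.30 m
Minor: ΣK = 16.6; h_m = ΣK·V²/2g = 8.421 m
Total H_L = 10.30 + 8.421 = 18.72 m

H_L ≈ 18.7 m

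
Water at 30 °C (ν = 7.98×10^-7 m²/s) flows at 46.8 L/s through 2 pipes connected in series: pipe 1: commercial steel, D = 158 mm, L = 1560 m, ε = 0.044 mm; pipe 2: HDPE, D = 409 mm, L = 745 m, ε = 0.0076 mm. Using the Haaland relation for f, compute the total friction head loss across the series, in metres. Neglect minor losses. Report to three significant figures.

Pipe 1: V = 2.387 m/s, Re = 4.73×10^5, ε/D = 2.78×10^-4, f = 0.01604, h_1 = f(L/D)V²/2g = 45.99 m
Pipe 2: V = 0.3562 m/s, Re = 1.83×10^5, ε/D = 1.86×10^-5, f = 0.01589, h_2 = f(L/D)V²/2g = 0.1871 m
Series → Q common, losses add: H = Σh = 46.18 m

H ≈ 46.2 m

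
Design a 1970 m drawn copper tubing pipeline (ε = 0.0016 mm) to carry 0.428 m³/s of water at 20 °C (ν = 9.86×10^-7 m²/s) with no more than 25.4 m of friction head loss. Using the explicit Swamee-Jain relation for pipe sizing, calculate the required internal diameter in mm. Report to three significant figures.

Swamee-Jain (Type III): D = 0.66·[ε^1.25·(LQ²/(gh_f))^4.75 + ν·Q^9.4·(L/(gh_f))^5.2]^0.04
LQ²/(gh_f) = 1.448; L/(gh_f) = 7.906
Term 1 = ε^1.25·(…)^4.75 = 3.31×10^-7; Term 2 = ν·Q^9.4·(…)^5.2 = 1.58×10^-5
D = 0.66·(3.31×10^-7 + 1.58×10^-5)^0.04 = 0.4245 m = 424 mm
Check: V = 3.02 m/s, Re = 1.30×10^6, f = 0.01122, h_f = 24.3 m ≈ 25.4 m ✓

D ≈ 424 mm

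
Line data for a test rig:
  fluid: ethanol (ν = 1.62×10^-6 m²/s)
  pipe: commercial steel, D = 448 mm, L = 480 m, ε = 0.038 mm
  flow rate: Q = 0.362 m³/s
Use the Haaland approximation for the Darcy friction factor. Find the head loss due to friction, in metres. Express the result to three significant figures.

V = 4Q/(πD²) = 4·0.362/(π·0.448²) = 2.296 m/s
Re = VD/ν = 2.296·0.448/1.62×10^-6 = 6.35×10^5 → turbulent
ε/D = 0.038/448 = 8.48×10^-5
Haaland: f = 0.01370
h_f = f(L/D)V²/(2g) = 0.01370·(480/0.448)·2.296²/(2·9.81) = 3.946 m

h_f ≈ 3.95 m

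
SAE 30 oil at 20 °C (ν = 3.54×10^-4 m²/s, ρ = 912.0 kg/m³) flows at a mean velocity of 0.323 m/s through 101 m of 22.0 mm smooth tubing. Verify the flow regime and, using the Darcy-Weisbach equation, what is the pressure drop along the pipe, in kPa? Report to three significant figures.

Δp ≈ 696 kPa

Re = VD/ν = 0.323·0.02200/3.54×10^-4 = 20.1 → laminar (Re < 2300)
f = 64/Re = 3.188
h_f = f(L/D)V²/(2g) = 3.188·(101/0.02200)·0.323²/(2·9.81) = 77.83 m
Δp = ρg·h_f = 912.0·9.81·77.83 = 696.3 kPa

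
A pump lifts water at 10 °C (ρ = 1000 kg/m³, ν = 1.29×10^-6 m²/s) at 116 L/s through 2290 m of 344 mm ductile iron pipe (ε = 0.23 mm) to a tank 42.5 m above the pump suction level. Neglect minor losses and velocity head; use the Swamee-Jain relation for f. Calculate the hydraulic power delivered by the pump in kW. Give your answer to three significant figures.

P_hyd ≈ 59.9 kW

V = 4Q/(πD²) = 1.248 m/s; Re = 3.33×10^5; ε/D = 6.69×10^-4; f = 0.01912
h_f = f(L/D)V²/2g = 10.11 m
Total head H = z + h_f = 42.5 + 10.11 = 52.61 m
P_hyd = ρgQH = 1000·9.81·0.116·52.61 = 59.86 kW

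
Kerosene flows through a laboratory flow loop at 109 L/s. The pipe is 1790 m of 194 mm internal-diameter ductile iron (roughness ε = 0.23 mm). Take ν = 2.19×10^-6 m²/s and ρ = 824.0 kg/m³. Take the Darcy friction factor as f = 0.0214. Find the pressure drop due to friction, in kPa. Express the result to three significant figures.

Δp ≈ 1110 kPa

V = 4Q/(πD²) = 4·0.109/(π·0.194²) = 3.688 m/s
h_f = f(L/D)V²/(2g) = 0.02140·(1790/0.194)·3.688²/(2·9.81) = 136.8 m
Δp = ρg·h_f = 824.0·9.81·136.8 = 1106 kPa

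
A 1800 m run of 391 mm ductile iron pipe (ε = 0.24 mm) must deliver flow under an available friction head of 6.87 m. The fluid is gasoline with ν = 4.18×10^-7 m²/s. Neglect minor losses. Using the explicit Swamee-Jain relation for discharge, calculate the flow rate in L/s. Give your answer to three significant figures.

Q ≈ 154 L/s

Swamee-Jain (Type II): Q = -0.965·√(gD⁵h_f/L)·ln[ε/(3.7D) + √(3.17ν²L/(gD³h_f))]
√(gD⁵h_f/L) = √(9.81·0.391⁵·6.87/1800) = 0.01850
ε/(3.7D) = 1.66×10^-4; √(3.17ν²L/(gD³h_f)) = 1.57×10^-5
Q = -0.965·0.01850·ln(1.816×10^-4) = 0.1538 m³/s
Check: V = 1.28 m/s, Re = 1.20×10^6, f = 0.01795, h_f = 6.91 m ≈ 6.87 m ✓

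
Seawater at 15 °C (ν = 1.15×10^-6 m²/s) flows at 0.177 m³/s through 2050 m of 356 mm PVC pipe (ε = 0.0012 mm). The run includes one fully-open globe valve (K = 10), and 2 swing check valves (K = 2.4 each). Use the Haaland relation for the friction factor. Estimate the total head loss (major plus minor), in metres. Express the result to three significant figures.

H_L ≈ 14.3 m

V = 4Q/(πD²) = 1.778 m/s; V²/2g = 0.1612 m
Re = 5.50×10^5, ε/D = 3.37×10^-6 → f = 0.01288 (Haaland)
Major: h_f = f(L/D)·V²/2g = 0.01288·5758·0.1612 = 11.95 m
Minor: ΣK = 14.8; h_m = ΣK·V²/2g = 2.385 m
Total H_L = 11.95 + 2.385 = 14.34 m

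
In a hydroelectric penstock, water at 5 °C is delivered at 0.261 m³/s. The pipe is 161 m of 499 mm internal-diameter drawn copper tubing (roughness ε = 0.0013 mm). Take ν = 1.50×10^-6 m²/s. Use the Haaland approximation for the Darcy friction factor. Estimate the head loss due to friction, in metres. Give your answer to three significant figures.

V = 4Q/(πD²) = 4·0.261/(π·0.499²) = 1.335 m/s
Re = VD/ν = 1.335·0.499/1.50×10^-6 = 4.44×10^5 → turbulent
ε/D = 0.0013/499 = 2.61×10^-6
Haaland: f = 0.01337
h_f = f(L/D)V²/(2g) = 0.01337·(161/0.499)·1.335²/(2·9.81) = 0.3917 m

h_f ≈ 0.392 m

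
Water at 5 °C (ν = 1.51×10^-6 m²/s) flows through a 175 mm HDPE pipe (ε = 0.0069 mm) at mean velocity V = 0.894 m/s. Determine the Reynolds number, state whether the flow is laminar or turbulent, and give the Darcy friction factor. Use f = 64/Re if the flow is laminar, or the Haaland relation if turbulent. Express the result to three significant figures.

Re ≈ 1.04×10^5; turbulent; f ≈ 0.0179

Re = VD/ν = 0.8940·0.175/1.51×10^-6 = 1.04×10^5
Re > 4000 → turbulent; ε/D = 3.94×10^-5
Haaland: f = 0.01786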